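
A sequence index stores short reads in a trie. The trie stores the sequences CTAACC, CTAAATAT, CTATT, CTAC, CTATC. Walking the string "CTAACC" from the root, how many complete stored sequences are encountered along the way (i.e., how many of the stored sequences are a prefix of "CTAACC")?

Check each prefix of "CTAACC" against the stored set — each match is an end-marker on the path.
Prefixes of the query that are stored words: "CTAACC"
Count: 1

1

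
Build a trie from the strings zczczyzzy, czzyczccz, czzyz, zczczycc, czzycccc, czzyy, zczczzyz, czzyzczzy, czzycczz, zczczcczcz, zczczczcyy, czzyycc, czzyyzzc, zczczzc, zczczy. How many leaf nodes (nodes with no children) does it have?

12

Leaves are exactly the stored words that no other stored word extends.
Those words: "czzycccc", "czzycczz", "czzyczccz", "czzyycc", "czzyyzzc", "czzyzczzy", "zczczcczcz", "zczczczcyy", "zczczycc", "zczczyzzy", "zczczzc", "zczczzyz"
Leaf count: 12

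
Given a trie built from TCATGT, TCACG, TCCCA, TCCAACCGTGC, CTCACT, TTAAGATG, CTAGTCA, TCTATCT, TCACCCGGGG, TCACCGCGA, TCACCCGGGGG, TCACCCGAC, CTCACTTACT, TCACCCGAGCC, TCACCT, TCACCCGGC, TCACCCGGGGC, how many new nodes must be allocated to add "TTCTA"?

Walking "TTCTA" from the root, the first 2 characters ("TT") follow existing edges; "C" is the first miss.
New nodes needed: |"TTCTA"| − 2 = 5 − 2 = 3.

3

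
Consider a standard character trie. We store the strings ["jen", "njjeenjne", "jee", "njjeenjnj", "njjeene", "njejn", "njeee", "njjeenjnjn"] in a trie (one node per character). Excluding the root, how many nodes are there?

Trie structure (* marks end of a word):
(root)
├─ j
│  └─ e
│     ├─ e *
│     └─ n *
└─ n
   └─ j
      ├─ e
      │  ├─ e
      │  │  └─ e *
      │  └─ j
      │     └─ n *
      └─ j
         └─ e
            └─ e
               └─ n
                  ├─ e *
                  └─ j
                     └─ n
                        ├─ e *
                        └─ j *
                           └─ n *
Counting every labelled node above: 21.

21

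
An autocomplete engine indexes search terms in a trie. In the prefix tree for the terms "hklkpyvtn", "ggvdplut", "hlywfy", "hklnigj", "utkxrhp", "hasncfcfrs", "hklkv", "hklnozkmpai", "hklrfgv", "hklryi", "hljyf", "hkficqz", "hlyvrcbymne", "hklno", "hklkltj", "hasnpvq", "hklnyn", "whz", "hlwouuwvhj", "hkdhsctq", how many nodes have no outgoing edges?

A leaf is a node with no children — equivalently, the end of a word that is not a proper prefix of any other stored word.
Those words: "ggvdplut", "hasncfcfrs", "hasnpvq", "hkdhsctq", "hkficqz", "hklkltj", "hklkpyvtn", "hklkv", "hklnigj", "hklnozkmpai", "hklnyn", "hklrfgv", "hklryi", "hljyf", "hlwouuwvhj", "hlyvrcbymne", "hlywfy", "utkxrhp", "whz"
Leaf count: 19

19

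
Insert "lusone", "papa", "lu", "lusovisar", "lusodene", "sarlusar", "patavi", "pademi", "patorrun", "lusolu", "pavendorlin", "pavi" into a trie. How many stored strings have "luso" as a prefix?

4

Filter for entries beginning with "luso":
Matches: "lusodene", "lusolu", "lusone", "lusovisar"
Count: 4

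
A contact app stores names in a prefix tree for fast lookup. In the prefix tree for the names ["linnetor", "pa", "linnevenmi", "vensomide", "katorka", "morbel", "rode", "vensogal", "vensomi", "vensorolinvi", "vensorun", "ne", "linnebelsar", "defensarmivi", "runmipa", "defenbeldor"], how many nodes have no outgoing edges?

15

A leaf is a node with no children — equivalently, the end of a word that is not a proper prefix of any other stored word.
Those words: "defenbeldor", "defensarmivi", "katorka", "linnebelsar", "linnetor", "linnevenmi", "morbel", "ne", "pa", "rode", "runmipa", "vensogal", "vensomide", "vensorolinvi", "vensorun"
Leaf count: 15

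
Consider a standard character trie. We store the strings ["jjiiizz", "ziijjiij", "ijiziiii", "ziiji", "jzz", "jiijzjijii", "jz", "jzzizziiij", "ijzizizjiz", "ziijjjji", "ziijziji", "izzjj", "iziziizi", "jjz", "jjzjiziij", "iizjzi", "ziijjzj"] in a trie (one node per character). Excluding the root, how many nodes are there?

81

Trace insertions, counting only characters that open a new branch:
  "jjiiizz" → 7 new (j, j, i, i, i, z, z)
  "ziijjiij" → 8 new (z, i, i, j, j, i, i, j)
  "ijiziiii" → 8 new (i, j, i, z, i, i, i, i)
  "ziiji" → prefix "ziij" already present; 1 new (i)
  "jzz" → prefix "j" already present; 2 new (z, z)
  "jiijzjijii" → prefix "j" already present; 9 new (i, i, j, z, j, i, j, i, i)
  "jz" → prefix "jz" already present; 0 new (none)
  "jzzizziiij" → prefix "jzz" already present; 7 new (i, z, z, i, i, i, j)
  "ijzizizjiz" → prefix "ij" already present; 8 new (z, i, z, i, z, j, i, z)
  "ziijjjji" → prefix "ziijj" already present; 3 new (j, j, i)
  "ziijziji" → prefix "ziij" already present; 4 new (z, i, j, i)
  "izzjj" → prefix "i" already present; 4 new (z, z, j, j)
  "iziziizi" → prefix "iz" already present; 6 new (i, z, i, i, z, i)
  "jjz" → prefix "jj" already present; 1 new (z)
  "jjzjiziij" → prefix "jjz" already present; 6 new (j, i, z, i, i, j)
  "iizjzi" → prefix "i" already present; 5 new (i, z, j, z, i)
  "ziijjzj" → prefix "ziijj" already present; 2 new (z, j)
Total nodes = 7 + 8 + 8 + 1 + 2 + 9 + 0 + 7 + 8 + 3 + 4 + 4 + 6 + 1 + 6 + 5 + 2 = 81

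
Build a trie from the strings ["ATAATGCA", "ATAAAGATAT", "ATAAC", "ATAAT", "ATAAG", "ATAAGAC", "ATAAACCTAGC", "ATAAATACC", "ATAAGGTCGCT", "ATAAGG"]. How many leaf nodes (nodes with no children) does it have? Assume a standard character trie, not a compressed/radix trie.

7

A leaf is a node with no children — equivalently, the end of a word that is not a proper prefix of any other stored word.
Those words: "ATAAACCTAGC", "ATAAAGATAT", "ATAAATACC", "ATAAC", "ATAAGAC", "ATAAGGTCGCT", "ATAATGCA"
Leaf count: 7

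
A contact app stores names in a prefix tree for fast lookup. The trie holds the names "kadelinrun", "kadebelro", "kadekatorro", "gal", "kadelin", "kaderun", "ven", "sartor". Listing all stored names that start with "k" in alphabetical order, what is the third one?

DFS of the "k" subtree visits, in order: "kadebelro", "kadekatorro", "kadelin", "kadelinrun", "kaderun"
The 3rd is kadelin.

kadelin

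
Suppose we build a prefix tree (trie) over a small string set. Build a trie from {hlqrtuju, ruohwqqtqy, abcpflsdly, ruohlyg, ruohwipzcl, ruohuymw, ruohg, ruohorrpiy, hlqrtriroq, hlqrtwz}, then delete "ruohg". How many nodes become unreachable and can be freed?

1

Walk "ruohg" from the leaf back toward the root, removing each node that no remaining word uses.
The suffix "g" (1 node) is used only by "ruohg"; the node for "ruoh" still has the child "w", so pruning stops there.
Nodes removed: 1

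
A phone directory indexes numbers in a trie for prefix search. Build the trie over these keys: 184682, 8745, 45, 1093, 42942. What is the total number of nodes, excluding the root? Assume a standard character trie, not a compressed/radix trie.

19

Trie structure (* marks end of a word):
(root)
├─ 1
│  ├─ 0
│  │  └─ 9
│  │     └─ 3 *
│  └─ 8
│     └─ 4
│        └─ 6
│           └─ 8
│              └─ 2 *
├─ 4
│  ├─ 2
│  │  └─ 9
│  │     └─ 4
│  │        └─ 2 *
│  └─ 5 *
└─ 8
   └─ 7
      └─ 4
         └─ 5 *
Counting every labelled node above: 19.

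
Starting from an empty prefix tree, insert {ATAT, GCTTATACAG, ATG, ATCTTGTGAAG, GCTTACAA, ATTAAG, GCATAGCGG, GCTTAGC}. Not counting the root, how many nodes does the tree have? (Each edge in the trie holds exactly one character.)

40

Trie structure (* marks end of a word):
(root)
├─ A
│  └─ T
│     ├─ A
│     │  └─ T *
│     ├─ C
│     │  └─ T
│     │     └─ T
│     │        └─ G
│     │           └─ T
│     │              └─ G
│     │                 └─ A
│     │                    └─ A
│     │                       └─ G *
│     ├─ G *
│     └─ T
│        └─ A
│           └─ A
│              └─ G *
└─ G
   └─ C
      ├─ A
      │  └─ T
      │     └─ A
      │        └─ G
      │           └─ C
      │              └─ G
      │                 └─ G *
      └─ T
         └─ T
            └─ A
               ├─ C
               │  └─ A
               │     └─ A *
               ├─ G
               │  └─ C *
               └─ T
                  └─ A
                     └─ C
                        └─ A
                           └─ G *
Counting every labelled node above: 40.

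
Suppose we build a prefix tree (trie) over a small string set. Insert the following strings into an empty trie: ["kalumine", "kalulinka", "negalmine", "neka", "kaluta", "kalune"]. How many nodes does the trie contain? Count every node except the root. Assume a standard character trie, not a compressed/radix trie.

Count nodes per top-level branch (shared prefixes stored once):
  'k'-branch (kalulinka, kalumine, kalune, kaluta): 17 nodes
  'n'-branch (negalmine, neka): 11 nodes
Sum: 28

28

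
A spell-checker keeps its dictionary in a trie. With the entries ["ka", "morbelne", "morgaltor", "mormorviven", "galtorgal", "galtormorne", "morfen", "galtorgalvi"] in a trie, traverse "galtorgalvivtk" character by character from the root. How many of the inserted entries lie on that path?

2

Check each prefix of "galtorgalvivtk" against the stored set — each match is an end-marker on the path.
Prefixes of the query that are stored words: "galtorgal", "galtorgalvi"
Count: 2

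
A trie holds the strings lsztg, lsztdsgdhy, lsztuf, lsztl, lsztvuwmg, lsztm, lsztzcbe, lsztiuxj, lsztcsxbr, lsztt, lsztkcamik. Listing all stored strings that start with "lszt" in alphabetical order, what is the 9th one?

DFS of the "lszt" subtree visits, in order: "lsztcsxbr", "lsztdsgdhy", "lsztg", "lsztiuxj", "lsztkcamik", "lsztl", "lsztm", "lsztt", "lsztuf", "lsztvuwmg", "lsztzcbe"
Position 9: lsztuf

lsztuf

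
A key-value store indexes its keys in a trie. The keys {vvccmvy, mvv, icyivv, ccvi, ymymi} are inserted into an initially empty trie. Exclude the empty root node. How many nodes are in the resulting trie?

Trace insertions, counting only characters that open a new branch:
  "vvccmvy" → 7 new (v, v, c, c, m, v, y)
  "mvv" → 3 new (m, v, v)
  "icyivv" → 6 new (i, c, y, i, v, v)
  "ccvi" → 4 new (c, c, v, i)
  "ymymi" → 5 new (y, m, y, m, i)
Total nodes = 7 + 3 + 6 + 4 + 5 = 25

25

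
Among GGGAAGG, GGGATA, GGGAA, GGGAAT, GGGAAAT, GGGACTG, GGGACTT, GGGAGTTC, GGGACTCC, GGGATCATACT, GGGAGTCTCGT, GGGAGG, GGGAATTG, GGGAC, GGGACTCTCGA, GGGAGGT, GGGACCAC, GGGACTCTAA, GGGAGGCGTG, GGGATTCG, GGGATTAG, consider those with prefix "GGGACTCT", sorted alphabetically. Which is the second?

GGGACTCTCGA

Words with prefix "GGGACTCT", in lexicographic order: "GGGACTCTAA", "GGGACTCTCGA"
Position 2: GGGACTCTCGA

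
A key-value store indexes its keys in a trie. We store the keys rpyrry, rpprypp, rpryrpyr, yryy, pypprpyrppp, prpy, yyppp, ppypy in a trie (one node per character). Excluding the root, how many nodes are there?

43

Count nodes per top-level branch (shared prefixes stored once):
  'p'-branch (ppypy, prpy, pypprpyrppp): 18 nodes
  'r'-branch (rpprypp, rpryrpyr, rpyrry): 17 nodes
  'y'-branch (yryy, yyppp): 8 nodes
Sum: 43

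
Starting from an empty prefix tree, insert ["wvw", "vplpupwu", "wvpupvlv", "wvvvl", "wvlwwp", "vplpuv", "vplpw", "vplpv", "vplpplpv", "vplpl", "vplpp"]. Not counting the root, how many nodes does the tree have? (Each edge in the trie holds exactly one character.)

32

For each word, the new-node count is its length minus the longest prefix already in the trie:
  "wvw" → 3 new (w, v, w)
  "vplpupwu" → 8 new (v, p, l, p, u, p, w, u)
  "wvpupvlv" → prefix "wv" already present; 6 new (p, u, p, v, l, v)
  "wvvvl" → prefix "wv" already present; 3 new (v, v, l)
  "wvlwwp" → prefix "wv" already present; 4 new (l, w, w, p)
  "vplpuv" → prefix "vplpu" already present; 1 new (v)
  "vplpw" → prefix "vplp" already present; 1 new (w)
  "vplpv" → prefix "vplp" already present; 1 new (v)
  "vplpplpv" → prefix "vplp" already present; 4 new (p, l, p, v)
  "vplpl" → prefix "vplp" already present; 1 new (l)
  "vplpp" → prefix "vplpp" already present; 0 new (none)
Total nodes = 3 + 8 + 6 + 3 + 4 + 1 + 1 + 1 + 4 + 1 + 0 = 32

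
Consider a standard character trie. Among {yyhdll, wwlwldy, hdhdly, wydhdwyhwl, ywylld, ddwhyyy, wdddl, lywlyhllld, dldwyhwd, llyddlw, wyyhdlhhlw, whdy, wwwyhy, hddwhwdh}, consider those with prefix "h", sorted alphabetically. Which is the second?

hdhdly

DFS of the "h" subtree visits, in order: "hddwhwdh", "hdhdly"
The 2nd is hdhdly.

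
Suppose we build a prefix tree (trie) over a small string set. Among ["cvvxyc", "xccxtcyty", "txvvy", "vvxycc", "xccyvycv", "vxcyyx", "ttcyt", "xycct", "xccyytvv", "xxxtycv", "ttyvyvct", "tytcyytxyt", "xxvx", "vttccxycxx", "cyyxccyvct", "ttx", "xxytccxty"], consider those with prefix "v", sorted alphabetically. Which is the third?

vxcyyx

Filter for "v…" and sort: "vttccxycxx", "vvxycc", "vxcyyx"
The 3rd is vxcyyx.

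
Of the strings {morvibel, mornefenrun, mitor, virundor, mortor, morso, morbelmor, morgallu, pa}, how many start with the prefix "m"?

7

Walk to "m"; the words in its subtree are exactly those with that prefix.
Words under "m": mitor, morbelmor, morgallu, mornefenrun, morso, mortor, morvibel
Count: 7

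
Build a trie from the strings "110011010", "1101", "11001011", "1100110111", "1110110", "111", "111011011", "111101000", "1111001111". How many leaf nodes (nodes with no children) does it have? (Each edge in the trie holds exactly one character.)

7

A leaf is a node with no children — equivalently, the end of a word that is not a proper prefix of any other stored word.
Those words: "11001011", "110011010", "1100110111", "1101", "111011011", "1111001111", "111101000"
Leaf count: 7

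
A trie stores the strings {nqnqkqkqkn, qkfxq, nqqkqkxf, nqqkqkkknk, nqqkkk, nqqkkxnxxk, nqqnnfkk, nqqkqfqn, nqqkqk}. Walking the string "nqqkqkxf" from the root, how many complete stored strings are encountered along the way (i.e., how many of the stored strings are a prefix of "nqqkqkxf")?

2

Walk "nqqkqkxf" from the root; an end-of-word marker is hit whenever a stored word is a prefix of "nqqkqkxf".
Prefixes of the query that are stored words: "nqqkqk", "nqqkqkxf"
Count: 2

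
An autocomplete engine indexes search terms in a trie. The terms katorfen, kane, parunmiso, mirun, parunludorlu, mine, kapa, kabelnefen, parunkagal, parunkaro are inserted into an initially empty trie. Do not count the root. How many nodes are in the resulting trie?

50

Trace insertions, counting only characters that open a new branch:
  "katorfen" → 8 new (k, a, t, o, r, f, e, n)
  "kane" → prefix "ka" already present; 2 new (n, e)
  "parunmiso" → 9 new (p, a, r, u, n, m, i, s, o)
  "mirun" → 5 new (m, i, r, u, n)
  "parunludorlu" → prefix "parun" already present; 7 new (l, u, d, o, r, l, u)
  "mine" → prefix "mi" already present; 2 new (n, e)
  "kapa" → prefix "ka" already present; 2 new (p, a)
  "kabelnefen" → prefix "ka" already present; 8 new (b, e, l, n, e, f, e, n)
  "parunkagal" → prefix "parun" already present; 5 new (k, a, g, a, l)
  "parunkaro" → prefix "parunka" already present; 2 new (r, o)
Total nodes = 8 + 2 + 9 + 5 + 7 + 2 + 2 + 8 + 5 + 2 = 50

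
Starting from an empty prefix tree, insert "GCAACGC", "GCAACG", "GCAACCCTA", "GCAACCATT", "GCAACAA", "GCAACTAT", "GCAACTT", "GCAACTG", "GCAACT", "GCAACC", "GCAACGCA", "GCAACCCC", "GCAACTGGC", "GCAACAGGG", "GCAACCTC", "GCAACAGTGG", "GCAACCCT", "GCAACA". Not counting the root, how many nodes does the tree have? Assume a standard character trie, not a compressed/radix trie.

33

Trie structure (* marks end of a word):
(root)
└─ G
   └─ C
      └─ A
         └─ A
            └─ C
               ├─ A *
               │  ├─ A *
               │  └─ G
               │     ├─ G
               │     │  └─ G *
               │     └─ T
               │        └─ G
               │           └─ G *
               ├─ C *
               │  ├─ A
               │  │  └─ T
               │  │     └─ T *
               │  ├─ C
               │  │  ├─ C *
               │  │  └─ T *
               │  │     └─ A *
               │  └─ T
               │     └─ C *
               ├─ G *
               │  └─ C *
               │     └─ A *
               └─ T *
                  ├─ A
                  │  └─ T *
                  ├─ G *
                  │  └─ G
                  │     └─ C *
                  └─ T *
Counting every labelled node above: 33.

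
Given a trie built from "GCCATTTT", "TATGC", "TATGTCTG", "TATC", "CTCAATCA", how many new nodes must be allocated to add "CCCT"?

"C" is already a path in the trie; the remaining "CCT" must be added.
So 4 − 1 = 3 new nodes.

3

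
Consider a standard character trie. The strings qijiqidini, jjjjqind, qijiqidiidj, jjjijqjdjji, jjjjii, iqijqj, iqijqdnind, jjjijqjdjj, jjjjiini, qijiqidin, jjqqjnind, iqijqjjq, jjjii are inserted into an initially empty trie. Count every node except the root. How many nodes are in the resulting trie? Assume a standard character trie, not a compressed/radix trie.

54

Trace insertions, counting only characters that open a new branch:
  "qijiqidini" → 10 new (q, i, j, i, q, i, d, i, n, i)
  "jjjjqind" → 8 new (j, j, j, j, q, i, n, d)
  "qijiqidiidj" → prefix "qijiqidi" already present; 3 new (i, d, j)
  "jjjijqjdjji" → prefix "jjj" already present; 8 new (i, j, q, j, d, j, j, i)
  "jjjjii" → prefix "jjjj" already present; 2 new (i, i)
  "iqijqj" → 6 new (i, q, i, j, q, j)
  "iqijqdnind" → prefix "iqijq" already present; 5 new (d, n, i, n, d)
  "jjjijqjdjj" → prefix "jjjijqjdjj" already present; 0 new (none)
  "jjjjiini" → prefix "jjjjii" already present; 2 new (n, i)
  "qijiqidin" → prefix "qijiqidin" already present; 0 new (none)
  "jjqqjnind" → prefix "jj" already present; 7 new (q, q, j, n, i, n, d)
  "iqijqjjq" → prefix "iqijqj" already present; 2 new (j, q)
  "jjjii" → prefix "jjji" already present; 1 new (i)
Total nodes = 10 + 8 + 3 + 8 + 2 + 6 + 5 + 0 + 2 + 0 + 7 + 2 + 1 = 54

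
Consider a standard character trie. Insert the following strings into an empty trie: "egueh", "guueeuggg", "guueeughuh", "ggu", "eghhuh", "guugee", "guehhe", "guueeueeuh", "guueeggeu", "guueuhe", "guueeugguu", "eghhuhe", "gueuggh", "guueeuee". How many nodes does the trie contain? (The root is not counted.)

For each word, the new-node count is its length minus the longest prefix already in the trie:
  "egueh" → 5 new (e, g, u, e, h)
  "guueeuggg" → 9 new (g, u, u, e, e, u, g, g, g)
  "guueeughuh" → prefix "guueeug" already present; 3 new (h, u, h)
  "ggu" → prefix "g" already present; 2 new (g, u)
  "eghhuh" → prefix "eg" already present; 4 new (h, h, u, h)
  "guugee" → prefix "guu" already present; 3 new (g, e, e)
  "guehhe" → prefix "gu" already present; 4 new (e, h, h, e)
  "guueeueeuh" → prefix "guueeu" already present; 4 new (e, e, u, h)
  "guueeggeu" → prefix "guuee" already present; 4 new (g, g, e, u)
  "guueuhe" → prefix "guue" already present; 3 new (u, h, e)
  "guueeugguu" → prefix "guueeugg" already present; 2 new (u, u)
  "eghhuhe" → prefix "eghhuh" already present; 1 new (e)
  "gueuggh" → prefix "gue" already present; 4 new (u, g, g, h)
  "guueeuee" → prefix "guueeuee" already present; 0 new (none)
Total nodes = 5 + 9 + 3 + 2 + 4 + 3 + 4 + 4 + 4 + 3 + 2 + 1 + 4 + 0 = 48

48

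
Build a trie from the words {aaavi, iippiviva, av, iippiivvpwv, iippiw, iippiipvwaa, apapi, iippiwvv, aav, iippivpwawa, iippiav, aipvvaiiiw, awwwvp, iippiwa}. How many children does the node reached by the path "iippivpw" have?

1

Follow the path "iippivpw" to its node, then look at its outgoing edges.
Characters that immediately follow "iippivpw" among the stored strings: {a}.
That node has 1 child edge.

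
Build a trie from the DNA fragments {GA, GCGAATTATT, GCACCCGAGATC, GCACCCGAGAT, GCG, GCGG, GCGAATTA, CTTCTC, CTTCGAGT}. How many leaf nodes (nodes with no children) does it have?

A leaf is a node with no children — equivalently, the end of a word that is not a proper prefix of any other stored word.
Those words: "CTTCGAGT", "CTTCTC", "GA", "GCACCCGAGATC", "GCGAATTATT", "GCGG"
Leaf count: 6

6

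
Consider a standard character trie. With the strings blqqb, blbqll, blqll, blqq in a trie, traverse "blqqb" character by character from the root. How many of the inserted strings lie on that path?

2

Walk "blqqb" from the root; an end-of-word marker is hit whenever a stored word is a prefix of "blqqb".
Prefixes of the query that are stored words: "blqq", "blqqb"
Count: 2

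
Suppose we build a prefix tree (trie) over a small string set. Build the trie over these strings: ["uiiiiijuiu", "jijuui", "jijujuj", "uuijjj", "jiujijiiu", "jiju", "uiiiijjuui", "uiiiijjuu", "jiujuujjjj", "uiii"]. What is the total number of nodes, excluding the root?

42

Count nodes per top-level branch (shared prefixes stored once):
  'j'-branch (jiju, jijujuj, jijuui, jiujijiiu, jiujuujjjj): 22 nodes
  'u'-branch (uiii, uiiiiijuiu, uiiiijjuu, uiiiijjuui, uuijjj): 20 nodes
Sum: 42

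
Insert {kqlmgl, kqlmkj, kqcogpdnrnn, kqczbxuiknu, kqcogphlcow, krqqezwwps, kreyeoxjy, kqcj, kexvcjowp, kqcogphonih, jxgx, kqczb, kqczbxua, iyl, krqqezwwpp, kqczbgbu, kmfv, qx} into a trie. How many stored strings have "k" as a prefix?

15

Walk to "k"; the words in its subtree are exactly those with that prefix.
Words under "k": kexvcjowp, kmfv, kqcj, kqcogpdnrnn, kqcogphlcow, kqcogphonih, kqczb, kqczbgbu, kqczbxua, kqczbxuiknu, kqlmgl, kqlmkj, kreyeoxjy, krqqezwwpp, krqqezwwps
Count: 15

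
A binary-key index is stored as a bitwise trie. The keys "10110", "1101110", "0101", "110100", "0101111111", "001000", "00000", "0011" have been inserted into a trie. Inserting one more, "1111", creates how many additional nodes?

"11" is already a path in the trie; the remaining "11" must be added.
So 4 − 2 = 2 new nodes.

2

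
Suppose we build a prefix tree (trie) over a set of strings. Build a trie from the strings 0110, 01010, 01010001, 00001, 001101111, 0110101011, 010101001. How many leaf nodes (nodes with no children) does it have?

Leaves are exactly the stored words that no other stored word extends.
Those words: "00001", "001101111", "01010001", "010101001", "0110101011"
Leaf count: 5

5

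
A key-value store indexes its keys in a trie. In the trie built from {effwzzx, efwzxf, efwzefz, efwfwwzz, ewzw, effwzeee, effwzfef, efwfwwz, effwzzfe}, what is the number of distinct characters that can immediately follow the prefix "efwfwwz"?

The children of the "efwfwwz" node are the distinct next characters among strings starting with "efwfwwz".
Distinct next characters after "efwfwwz": z.
That node has 1 child edge.

1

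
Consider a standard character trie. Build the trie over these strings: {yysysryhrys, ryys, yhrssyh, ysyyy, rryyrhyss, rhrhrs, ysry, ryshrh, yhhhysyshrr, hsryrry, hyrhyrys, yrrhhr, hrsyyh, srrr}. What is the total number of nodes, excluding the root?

Trace insertions, counting only characters that open a new branch:
  "yysysryhrys" → 11 new (y, y, s, y, s, r, y, h, r, y, s)
  "ryys" → 4 new (r, y, y, s)
  "yhrssyh" → prefix "y" already present; 6 new (h, r, s, s, y, h)
  "ysyyy" → prefix "y" already present; 4 new (s, y, y, y)
  "rryyrhyss" → prefix "r" already present; 8 new (r, y, y, r, h, y, s, s)
  "rhrhrs" → prefix "r" already present; 5 new (h, r, h, r, s)
  "ysry" → prefix "ys" already present; 2 new (r, y)
  "ryshrh" → prefix "ry" already present; 4 new (s, h, r, h)
  "yhhhysyshrr" → prefix "yh" already present; 9 new (h, h, y, s, y, s, h, r, r)
  "hsryrry" → 7 new (h, s, r, y, r, r, y)
  "hyrhyrys" → prefix "h" already present; 7 new (y, r, h, y, r, y, s)
  "yrrhhr" → prefix "y" already present; 5 new (r, r, h, h, r)
  "hrsyyh" → prefix "h" already present; 5 new (r, s, y, y, h)
  "srrr" → 4 new (s, r, r, r)
Total nodes = 11 + 4 + 6 + 4 + 8 + 5 + 2 + 4 + 9 + 7 + 7 + 5 + 5 + 4 = 81

81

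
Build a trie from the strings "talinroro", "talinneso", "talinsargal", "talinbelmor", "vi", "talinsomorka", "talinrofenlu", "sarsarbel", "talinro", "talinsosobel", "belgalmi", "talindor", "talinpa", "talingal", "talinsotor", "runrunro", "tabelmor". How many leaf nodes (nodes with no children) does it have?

A leaf is a node with no children — equivalently, the end of a word that is not a proper prefix of any other stored word.
Those words: "belgalmi", "runrunro", "sarsarbel", "tabelmor", "talinbelmor", "talindor", "talingal", "talinneso", "talinpa", "talinrofenlu", "talinroro", "talinsargal", "talinsomorka", "talinsosobel", "talinsotor", "vi"
Leaf count: 16

16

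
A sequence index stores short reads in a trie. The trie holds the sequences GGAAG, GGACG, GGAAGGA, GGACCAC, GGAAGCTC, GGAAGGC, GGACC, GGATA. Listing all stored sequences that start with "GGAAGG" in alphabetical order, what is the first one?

GGAAGGA

DFS of the "GGAAGG" subtree visits, in order: "GGAAGGA", "GGAAGGC"
Position 1: GGAAGGA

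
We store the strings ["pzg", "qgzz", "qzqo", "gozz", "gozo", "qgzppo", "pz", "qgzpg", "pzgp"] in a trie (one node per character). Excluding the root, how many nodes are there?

For each word, the new-node count is its length minus the longest prefix already in the trie:
  "pzg" → 3 new (p, z, g)
  "qgzz" → 4 new (q, g, z, z)
  "qzqo" → prefix "q" already present; 3 new (z, q, o)
  "gozz" → 4 new (g, o, z, z)
  "gozo" → prefix "goz" already present; 1 new (o)
  "qgzppo" → prefix "qgz" already present; 3 new (p, p, o)
  "pz" → prefix "pz" already present; 0 new (none)
  "qgzpg" → prefix "qgzp" already present; 1 new (g)
  "pzgp" → prefix "pzg" already present; 1 new (p)
Total nodes = 3 + 4 + 3 + 4 + 1 + 3 + 0 + 1 + 1 = 20

20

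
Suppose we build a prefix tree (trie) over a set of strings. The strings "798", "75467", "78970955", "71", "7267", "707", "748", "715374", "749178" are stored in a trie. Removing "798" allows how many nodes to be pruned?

After clearing the end-marker at "798", prune upward until reaching a node still needed by another word.
The suffix "98" (2 nodes) is used only by "798"; the node for "7" still has the child "5", so pruning stops there.
Nodes removed: 2

2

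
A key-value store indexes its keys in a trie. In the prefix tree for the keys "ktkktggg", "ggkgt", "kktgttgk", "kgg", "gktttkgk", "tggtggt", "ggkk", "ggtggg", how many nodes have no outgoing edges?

Leaves are exactly the stored words that no other stored word extends.
Those words: "ggkgt", "ggkk", "ggtggg", "gktttkgk", "kgg", "kktgttgk", "ktkktggg", "tggtggt"
Leaf count: 8

8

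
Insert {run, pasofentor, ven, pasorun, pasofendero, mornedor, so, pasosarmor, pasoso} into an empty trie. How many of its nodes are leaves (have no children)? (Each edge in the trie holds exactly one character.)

9

A leaf is a node with no children — equivalently, the end of a word that is not a proper prefix of any other stored word.
Those words: "mornedor", "pasofendero", "pasofentor", "pasorun", "pasosarmor", "pasoso", "run", "so", "ven"
Leaf count: 9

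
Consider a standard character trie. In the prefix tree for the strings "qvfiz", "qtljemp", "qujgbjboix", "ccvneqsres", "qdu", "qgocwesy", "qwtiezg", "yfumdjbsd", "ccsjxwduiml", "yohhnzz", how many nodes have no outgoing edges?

Leaves are exactly the stored words that no other stored word extends.
Those words: "ccsjxwduiml", "ccvneqsres", "qdu", "qgocwesy", "qtljemp", "qujgbjboix", "qvfiz", "qwtiezg", "yfumdjbsd", "yohhnzz"
Leaf count: 10

10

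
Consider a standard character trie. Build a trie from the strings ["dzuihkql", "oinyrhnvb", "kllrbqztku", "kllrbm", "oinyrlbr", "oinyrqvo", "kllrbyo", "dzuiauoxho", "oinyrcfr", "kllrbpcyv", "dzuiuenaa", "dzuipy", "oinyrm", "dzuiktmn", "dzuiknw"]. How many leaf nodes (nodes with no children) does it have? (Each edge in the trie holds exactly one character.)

15

A leaf is a node with no children — equivalently, the end of a word that is not a proper prefix of any other stored word.
Those words: "dzuiauoxho", "dzuihkql", "dzuiknw", "dzuiktmn", "dzuipy", "dzuiuenaa", "kllrbm", "kllrbpcyv", "kllrbqztku", "kllrbyo", "oinyrcfr", "oinyrhnvb", "oinyrlbr", "oinyrm", "oinyrqvo"
Leaf count: 15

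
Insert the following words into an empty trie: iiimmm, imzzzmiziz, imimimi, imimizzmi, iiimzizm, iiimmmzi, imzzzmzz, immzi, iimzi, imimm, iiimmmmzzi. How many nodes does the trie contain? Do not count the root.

Insert word by word; a character creates a node only if that edge doesn't already exist:
  "iiimmm" → 6 new (i, i, i, m, m, m)
  "imzzzmiziz" → prefix "i" already present; 9 new (m, z, z, z, m, i, z, i, z)
  "imimimi" → prefix "im" already present; 5 new (i, m, i, m, i)
  "imimizzmi" → prefix "imimi" already present; 4 new (z, z, m, i)
  "iiimzizm" → prefix "iiim" already present; 4 new (z, i, z, m)
  "iiimmmzi" → prefix "iiimmm" already present; 2 new (z, i)
  "imzzzmzz" → prefix "imzzzm" already present; 2 new (z, z)
  "immzi" → prefix "im" already present; 3 new (m, z, i)
  "iimzi" → prefix "ii" already present; 3 new (m, z, i)
  "imimm" → prefix "imim" already present; 1 new (m)
  "iiimmmmzzi" → prefix "iiimmm" already present; 4 new (m, z, z, i)
Total nodes = 6 + 9 + 5 + 4 + 4 + 2 + 2 + 3 + 3 + 1 + 4 = 43

43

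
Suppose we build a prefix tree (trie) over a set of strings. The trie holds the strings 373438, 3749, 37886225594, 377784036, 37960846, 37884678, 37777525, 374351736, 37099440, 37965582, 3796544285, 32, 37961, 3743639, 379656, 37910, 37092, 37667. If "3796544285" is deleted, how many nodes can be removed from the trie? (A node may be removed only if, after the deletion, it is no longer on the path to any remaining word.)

A node on "3796544285"'s path can go only if nothing else ends at it or branches off below it.
The suffix "44285" (5 nodes) is used only by "3796544285"; the node for "37965" still has the child "5", so pruning stops there.
Nodes removed: 5

5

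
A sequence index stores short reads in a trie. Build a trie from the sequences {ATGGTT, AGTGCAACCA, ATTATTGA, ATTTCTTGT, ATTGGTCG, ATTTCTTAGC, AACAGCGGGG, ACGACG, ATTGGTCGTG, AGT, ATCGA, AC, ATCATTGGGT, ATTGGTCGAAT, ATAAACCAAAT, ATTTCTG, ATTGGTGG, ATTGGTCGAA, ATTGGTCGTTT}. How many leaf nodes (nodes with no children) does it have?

A leaf is a node with no children — equivalently, the end of a word that is not a proper prefix of any other stored word.
Those words: "AACAGCGGGG", "ACGACG", "AGTGCAACCA", "ATAAACCAAAT", "ATCATTGGGT", "ATCGA", "ATGGTT", "ATTATTGA", "ATTGGTCGAAT", "ATTGGTCGTG", "ATTGGTCGTTT", "ATTGGTGG", "ATTTCTG", "ATTTCTTAGC", "ATTTCTTGT"
Leaf count: 15

15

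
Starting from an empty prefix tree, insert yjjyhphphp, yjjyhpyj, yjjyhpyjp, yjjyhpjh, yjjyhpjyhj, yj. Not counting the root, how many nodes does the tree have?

Trace insertions, counting only characters that open a new branch:
  "yjjyhphphp" → 10 new (y, j, j, y, h, p, h, p, h, p)
  "yjjyhpyj" → prefix "yjjyhp" already present; 2 new (y, j)
  "yjjyhpyjp" → prefix "yjjyhpyj" already present; 1 new (p)
  "yjjyhpjh" → prefix "yjjyhp" already present; 2 new (j, h)
  "yjjyhpjyhj" → prefix "yjjyhpj" already present; 3 new (y, h, j)
  "yj" → prefix "yj" already present; 0 new (none)
Total nodes = 10 + 2 + 1 + 2 + 3 + 0 = 18

18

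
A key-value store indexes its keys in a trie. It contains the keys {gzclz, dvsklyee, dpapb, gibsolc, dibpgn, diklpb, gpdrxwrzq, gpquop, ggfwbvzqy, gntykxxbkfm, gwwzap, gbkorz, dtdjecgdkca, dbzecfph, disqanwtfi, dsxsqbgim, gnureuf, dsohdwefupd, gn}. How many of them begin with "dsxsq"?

1

Walk to "dsxsq"; the words in its subtree are exactly those with that prefix.
Words under "dsxsq": dsxsqbgim
Count: 1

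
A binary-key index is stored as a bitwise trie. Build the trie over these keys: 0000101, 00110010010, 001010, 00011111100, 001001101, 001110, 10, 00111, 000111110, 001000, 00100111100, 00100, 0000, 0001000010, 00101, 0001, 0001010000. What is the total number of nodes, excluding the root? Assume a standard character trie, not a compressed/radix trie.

Trace insertions, counting only characters that open a new branch:
  "0000101" → 7 new (0, 0, 0, 0, 1, 0, 1)
  "00110010010" → prefix "00" already present; 9 new (1, 1, 0, 0, 1, 0, 0, 1, 0)
  "001010" → prefix "001" already present; 3 new (0, 1, 0)
  "00011111100" → prefix "000" already present; 8 new (1, 1, 1, 1, 1, 1, 0, 0)
  "001001101" → prefix "0010" already present; 5 new (0, 1, 1, 0, 1)
  "001110" → prefix "0011" already present; 2 new (1, 0)
  "10" → 2 new (1, 0)
  "00111" → prefix "00111" already present; 0 new (none)
  "000111110" → prefix "00011111" already present; 1 new (0)
  "001000" → prefix "00100" already present; 1 new (0)
  "00100111100" → prefix "0010011" already present; 4 new (1, 1, 0, 0)
  "00100" → prefix "00100" already present; 0 new (none)
  "0000" → prefix "0000" already present; 0 new (none)
  "0001000010" → prefix "0001" already present; 6 new (0, 0, 0, 0, 1, 0)
  "00101" → prefix "00101" already present; 0 new (none)
  "0001" → prefix "0001" already present; 0 new (none)
  "0001010000" → prefix "00010" already present; 5 new (1, 0, 0, 0, 0)
Total nodes = 7 + 9 + 3 + 8 + 5 + 2 + 2 + 0 + 1 + 1 + 4 + 0 + 0 + 6 + 0 + 0 + 5 = 53

53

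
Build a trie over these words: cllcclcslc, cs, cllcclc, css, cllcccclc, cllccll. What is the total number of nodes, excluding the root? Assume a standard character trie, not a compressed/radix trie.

17

Count nodes per top-level branch (shared prefixes stored once):
  'c'-branch (cllcccclc, cllcclc, cllcclcslc, cllccll, cs, css): 17 nodes
Sum: 17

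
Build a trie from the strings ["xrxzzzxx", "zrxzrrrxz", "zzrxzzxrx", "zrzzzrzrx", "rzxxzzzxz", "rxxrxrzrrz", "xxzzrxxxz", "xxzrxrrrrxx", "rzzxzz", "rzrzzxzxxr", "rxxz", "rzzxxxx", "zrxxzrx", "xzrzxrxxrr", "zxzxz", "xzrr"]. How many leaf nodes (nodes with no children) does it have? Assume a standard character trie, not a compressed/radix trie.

A leaf is a node with no children — equivalently, the end of a word that is not a proper prefix of any other stored word.
Those words: "rxxrxrzrrz", "rxxz", "rzrzzxzxxr", "rzxxzzzxz", "rzzxxxx", "rzzxzz", "xrxzzzxx", "xxzrxrrrrxx", "xxzzrxxxz", "xzrr", "xzrzxrxxrr", "zrxxzrx", "zrxzrrrxz", "zrzzzrzrx", "zxzxz", "zzrxzzxrx"
Leaf count: 16

16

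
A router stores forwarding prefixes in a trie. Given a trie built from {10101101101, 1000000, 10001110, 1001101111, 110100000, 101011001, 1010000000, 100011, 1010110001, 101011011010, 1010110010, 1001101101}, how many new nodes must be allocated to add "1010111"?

"101011" is already a path in the trie; the remaining "1" must be added.
New nodes needed: |"1010111"| − 6 = 7 − 6 = 1.

1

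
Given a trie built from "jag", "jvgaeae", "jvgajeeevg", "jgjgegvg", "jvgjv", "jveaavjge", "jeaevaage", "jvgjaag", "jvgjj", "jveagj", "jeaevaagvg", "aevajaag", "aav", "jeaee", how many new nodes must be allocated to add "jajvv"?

Walking "jajvv" from the root, the first 2 characters ("ja") follow existing edges; "j" is the first miss.
So 5 − 2 = 3 new nodes.

3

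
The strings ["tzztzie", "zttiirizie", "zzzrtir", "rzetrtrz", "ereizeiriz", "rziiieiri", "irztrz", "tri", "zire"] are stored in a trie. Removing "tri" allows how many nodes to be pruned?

2

After clearing the end-marker at "tri", prune upward until reaching a node still needed by another word.
The suffix "ri" (2 nodes) is used only by "tri"; the node for "t" still has the child "z", so pruning stops there.
Nodes removed: 2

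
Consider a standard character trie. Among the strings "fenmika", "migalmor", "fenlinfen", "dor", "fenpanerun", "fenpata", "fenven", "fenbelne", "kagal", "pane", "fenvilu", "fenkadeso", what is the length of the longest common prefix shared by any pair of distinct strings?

5

Equivalently: take the maximum, over all pairs, of their longest common prefix length.
e.g. "fenpanerun" and "fenpata" share the prefix "fenpa" of length 5; no pair shares a longer one.
Longest shared-prefix length: 5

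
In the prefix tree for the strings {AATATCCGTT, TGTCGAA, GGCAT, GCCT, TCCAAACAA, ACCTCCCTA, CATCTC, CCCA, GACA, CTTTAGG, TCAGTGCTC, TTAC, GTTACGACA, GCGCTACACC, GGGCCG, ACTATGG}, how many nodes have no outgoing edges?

A leaf is a node with no children — equivalently, the end of a word that is not a proper prefix of any other stored word.
Those words: "AATATCCGTT", "ACCTCCCTA", "ACTATGG", "CATCTC", "CCCA", "CTTTAGG", "GACA", "GCCT", "GCGCTACACC", "GGCAT", "GGGCCG", "GTTACGACA", "TCAGTGCTC", "TCCAAACAA", "TGTCGAA", "TTAC"
Leaf count: 16

16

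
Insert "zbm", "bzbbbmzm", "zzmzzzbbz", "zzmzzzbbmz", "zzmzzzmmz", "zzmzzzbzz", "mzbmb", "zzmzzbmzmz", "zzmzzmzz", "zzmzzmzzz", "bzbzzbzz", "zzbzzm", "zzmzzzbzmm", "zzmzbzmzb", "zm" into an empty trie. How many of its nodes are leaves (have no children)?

A leaf is a node with no children — equivalently, the end of a word that is not a proper prefix of any other stored word.
Those words: "bzbbbmzm", "bzbzzbzz", "mzbmb", "zbm", "zm", "zzbzzm", "zzmzbzmzb", "zzmzzbmzmz", "zzmzzmzzz", "zzmzzzbbmz", "zzmzzzbbz", "zzmzzzbzmm", "zzmzzzbzz", "zzmzzzmmz"
Leaf count: 14

14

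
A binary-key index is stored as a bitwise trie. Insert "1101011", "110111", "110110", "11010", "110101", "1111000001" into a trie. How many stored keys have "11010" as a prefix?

Filter for entries beginning with "11010":
Words under "11010": 11010, 110101, 1101011
Count: 3

3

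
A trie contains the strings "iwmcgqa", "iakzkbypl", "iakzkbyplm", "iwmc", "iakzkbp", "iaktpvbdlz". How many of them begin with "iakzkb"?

Filter for entries beginning with "iakzkb":
Matches: "iakzkbp", "iakzkbypl", "iakzkbyplm"
Count: 3

3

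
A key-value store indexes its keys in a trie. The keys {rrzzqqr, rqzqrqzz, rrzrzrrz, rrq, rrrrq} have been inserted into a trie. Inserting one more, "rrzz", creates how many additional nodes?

Every character of "rrzz" already lies on an existing path (it is a prefix of some stored word).
No new nodes are needed: 0.

0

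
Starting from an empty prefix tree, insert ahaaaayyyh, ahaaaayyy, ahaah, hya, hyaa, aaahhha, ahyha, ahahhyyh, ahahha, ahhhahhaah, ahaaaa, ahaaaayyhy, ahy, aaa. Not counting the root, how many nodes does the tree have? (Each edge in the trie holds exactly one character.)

Trace insertions, counting only characters that open a new branch:
  "ahaaaayyyh" → 10 new (a, h, a, a, a, a, y, y, y, h)
  "ahaaaayyy" → prefix "ahaaaayyy" already present; 0 new (none)
  "ahaah" → prefix "ahaa" already present; 1 new (h)
  "hya" → 3 new (h, y, a)
  "hyaa" → prefix "hya" already present; 1 new (a)
  "aaahhha" → prefix "a" already present; 6 new (a, a, h, h, h, a)
  "ahyha" → prefix "ah" already present; 3 new (y, h, a)
  "ahahhyyh" → prefix "aha" already present; 5 new (h, h, y, y, h)
  "ahahha" → prefix "ahahh" already present; 1 new (a)
  "ahhhahhaah" → prefix "ah" already present; 8 new (h, h, a, h, h, a, a, h)
  "ahaaaa" → prefix "ahaaaa" already present; 0 new (none)
  "ahaaaayyhy" → prefix "ahaaaayy" already present; 2 new (h, y)
  "ahy" → prefix "ahy" already present; 0 new (none)
  "aaa" → prefix "aaa" already present; 0 new (none)
Total nodes = 10 + 0 + 1 + 3 + 1 + 6 + 3 + 5 + 1 + 8 + 0 + 2 + 0 + 0 = 40

40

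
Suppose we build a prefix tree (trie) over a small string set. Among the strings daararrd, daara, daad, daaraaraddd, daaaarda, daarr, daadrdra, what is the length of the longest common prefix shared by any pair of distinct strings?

Look for the deepest trie node that still has at least two words in its subtree.
e.g. "daara" and "daaraaraddd" share the prefix "daara" of length 5; no pair shares a longer one.
Longest shared-prefix length: 5

5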